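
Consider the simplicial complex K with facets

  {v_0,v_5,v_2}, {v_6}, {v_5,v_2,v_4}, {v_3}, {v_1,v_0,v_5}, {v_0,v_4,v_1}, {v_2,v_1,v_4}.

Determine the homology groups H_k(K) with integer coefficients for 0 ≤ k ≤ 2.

Order the vertices as v_0 < v_1 < v_2 < v_3 < v_4 < v_5 < v_6. Listing each simplex with vertices in this order, K has dimension 2 with simplices:

  0-simplices (7): [v_0], [v_1], [v_2], [v_3], [v_4], [v_5], [v_6]
  1-simplices (10): [v_0,v_1], [v_0,v_2], [v_0,v_4], [v_0,v_5], [v_1,v_2], [v_1,v_4], [v_1,v_5], [v_2,v_4], [v_2,v_5], [v_4,v_5]
  2-simplices (5): [v_0,v_1,v_4], [v_0,v_1,v_5], [v_0,v_2,v_5], [v_1,v_2,v_4], [v_2,v_4,v_5]

so the chain groups are C_0 ≅ Z^7, C_1 ≅ Z^10, C_2 ≅ Z^5.

Boundary ∂_1: C_1 → C_0 maps an edge to its endpoints' difference, ∂[p,q] = q − p. For instance
  ∂[v_0,v_1] = [v_1] − [v_0].
As a 7×10 matrix over Z this has rank 4, with invariant factors (1,1,1,1).

∂_2: C_2 → C_1 acts by ∂[p,q,r] = [q,r] − [p,r] + [p,q]. For instance
  ∂[v_1,v_2,v_4] = [v_2,v_4] − [v_1,v_4] + [v_1,v_2],
  ∂[v_2,v_4,v_5] = [v_4,v_5] − [v_2,v_5] + [v_2,v_4].
The 10×5 boundary matrix has rank 5 and Smith normal form diag(1,1,1,1,1).

Computing H_k = (kernel of ∂_k) / (image of ∂_{k+1}):

  H_0: rank C_0 − rank ∂_1 = 7 − 4 = 3, and the invariant factors of ∂_1 are all 1, so H_0 = Z^3.
  H_1: rank ker ∂_1 − rank ∂_2 = (10 − 4) − 5 = 1, and the invariant factors of ∂_2 are all 1, so H_1 = Z.
  H_2: rank ker ∂_2 − rank ∂_3 = (5 − 5) − 0 = 0, and there is no ∂_3, so H_2 = 0.

H_0 ≅ Z^3,  H_1 ≅ Z,  H_2 = 0.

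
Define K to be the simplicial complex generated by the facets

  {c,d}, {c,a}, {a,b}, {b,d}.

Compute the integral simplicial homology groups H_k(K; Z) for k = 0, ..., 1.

Order the vertices as a < b < c < d. Listing each simplex with vertices in this order, K has dimension 1 with simplices:

  0-simplices (4): a, b, c, d
  1-simplices (4): ab, ac, bd, cd

giving chain groups C_0 ≅ Z^4, C_1 ≅ Z^4.

The boundary map ∂_1: C_1 → C_0 sends each edge [p,q] (with p < q) to q − p.
The resulting 4×4 matrix has rank 3, and its Smith normal form has invariant factors (1,1,1).

Now H_k = ker ∂_k / im ∂_{k+1}, so:

  H_0: rank C_0 − rank ∂_1 = 4 − 3 = 1, and the invariant factors of ∂_1 are all 1, so H_0 = Z.
  H_1: rank ker ∂_1 − rank ∂_2 = (4 − 3) − 0 = 1, and there is no ∂_2, so H_1 = Z.

H_0 = Z,  H_1 = Z.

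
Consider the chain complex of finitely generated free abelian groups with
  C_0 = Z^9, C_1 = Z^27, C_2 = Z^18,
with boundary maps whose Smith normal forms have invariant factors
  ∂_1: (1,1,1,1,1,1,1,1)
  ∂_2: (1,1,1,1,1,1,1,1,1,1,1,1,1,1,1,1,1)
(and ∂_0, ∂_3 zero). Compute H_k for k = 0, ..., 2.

H_0 = Z,  H_1 = Z^2,  H_2 = Z.

H_0: b_0 = 9 − 0 − 8 = 1; torsion from ∂_1 factors > 1: none. So H_0 = Z.
H_1: b_1 = 27 − 8 − 17 = 2; torsion from ∂_2 factors > 1: none. So H_1 = Z^2.
H_2: b_2 = 18 − 17 − 0 = 1; torsion from ∂_3 factors > 1: none. So H_2 = Z.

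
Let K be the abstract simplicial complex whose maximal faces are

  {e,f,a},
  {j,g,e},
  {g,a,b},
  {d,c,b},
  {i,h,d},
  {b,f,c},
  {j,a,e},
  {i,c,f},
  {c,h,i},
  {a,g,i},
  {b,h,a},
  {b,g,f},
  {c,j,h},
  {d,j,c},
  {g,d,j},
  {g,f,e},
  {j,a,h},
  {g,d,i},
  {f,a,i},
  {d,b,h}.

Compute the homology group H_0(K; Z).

Take the total order a < b < c < d < e < f < g < h < i < j on the vertex set. Then K (dimension 2) consists of the simplices:

  0-simplices (10): a, b, c, d, e, f, g, h, i, j
  1-simplices (30): ab, ae, af, ag, ah, ai, aj, bc, bd, bf, bg, bh, cd, cf, ch, ci, cj, dg, dh, di, dj, ef, eg, ej, fg, fi, gi, gj, hi, hj
  2-simplices (20): abg, abh, aef, aej, afi, agi, ahj, bcd, bcf, bdh, bfg, cdj, cfi, chi, chj, dgi, dgj, dhi, efg, egj

so the chain groups are C_0 ≅ Z^10, C_1 ≅ Z^30, C_2 ≅ Z^20.

The boundary map ∂_1: C_1 → C_0 is given by ∂[p,q] = [q] − [p]. For instance
  ∂bh = h − b.
The resulting 10×30 matrix has rank 9, and its Smith normal form has invariant factors (1,1,1,1,1,1,1,1,1).

∂_2: C_2 → C_1 maps a triangle to the signed sum of its edges. For instance
  ∂ahj = hj − aj + ah,
  ∂cdj = dj − cj + cd.
The 30×20 boundary matrix has rank 20 and Smith normal form diag(1,1,1,1,1,1,1,1,1,1,1,1,1,1,1,1,1,1,1,2).

Now H_k = ker ∂_k / im ∂_{k+1}, so:

  H_0: rank C_0 − rank ∂_1 = 10 − 9 = 1, and the invariant factors of ∂_1 are all 1, so H_0 = Z.

H_0 ≅ Z.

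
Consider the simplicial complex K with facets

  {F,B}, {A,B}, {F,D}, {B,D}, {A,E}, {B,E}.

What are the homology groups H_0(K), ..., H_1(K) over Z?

H_0 = Z,  H_1 = Z^2.

K has 5 vertices, 6 edges.
rank ∂_0 = 0, rank ∂_1 = 4 ⇒ b_0 = 5 − 0 − 4 = 1; all invariant factors of ∂_1 are 1 so no torsion. So H_0 = Z.
rank ∂_1 = 4, rank ∂_2 = 0 ⇒ b_1 = 6 − 4 − 0 = 2. So H_1 = Z^2.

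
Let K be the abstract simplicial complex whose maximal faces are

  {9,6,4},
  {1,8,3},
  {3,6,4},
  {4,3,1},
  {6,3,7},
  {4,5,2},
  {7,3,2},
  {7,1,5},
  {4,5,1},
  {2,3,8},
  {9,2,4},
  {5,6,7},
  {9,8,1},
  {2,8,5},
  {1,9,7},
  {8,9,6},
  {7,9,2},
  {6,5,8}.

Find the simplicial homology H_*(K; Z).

H_0 ≅ Z,  H_1 ≅ Z^2,  H_2 ≅ Z.

Order the vertices as 1 < 2 < 3 < 4 < 5 < 6 < 7 < 8 < 9. Listing each simplex with vertices in this order, K has dimension 2 with simplices:

  0-simplices (9): [1], [2], [3], [4], [5], [6], [7], [8], [9]
  1-simplices (27): (27 of them)
  2-simplices (18): [1,3,4], [1,3,8], [1,4,5], [1,5,7], [1,7,9], [1,8,9], [2,3,7], [2,3,8], [2,4,5], [2,4,9], [2,5,8], [2,7,9], [3,4,6], [3,6,7], [4,6,9], [5,6,7], [5,6,8], [6,8,9]

Hence C_0 ≅ Z^9, C_1 ≅ Z^27, C_2 ≅ Z^18.

∂_1: C_1 → C_0 sends each edge [p,q] (with p < q) to q − p.
As a 9×27 matrix over Z this has rank 8, with invariant factors (1,1,1,1,1,1,1,1).

∂_2: C_2 → C_1 maps a triangle to the signed sum of its edges. For instance
  ∂[2,3,7] = [3,7] − [2,7] + [2,3],
  ∂[5,6,7] = [6,7] − [5,7] + [5,6].
The 27×18 boundary matrix has rank 17 and Smith normal form diag(1,1,1,1,1,1,1,1,1,1,1,1,1,1,1,1,1).

Reading off H_k = ker ∂_k / im ∂_{k+1}:

  H_0: rank C_0 − rank ∂_1 = 9 − 8 = 1, and the invariant factors of ∂_1 are all 1, so H_0 ≅ Z.
  H_1: rank ker ∂_1 − rank ∂_2 = (27 − 8) − 17 = 2, and the invariant factors of ∂_2 are all 1, so H_1 ≅ Z^2.
  H_2: rank ker ∂_2 − rank ∂_3 = (18 − 17) − 0 = 1, and there is no ∂_3, so H_2 ≅ Z.

As a check, the Euler characteristic is 9 − 27 + 18 = 0, which agrees with 1 − 2 + 1 = 0.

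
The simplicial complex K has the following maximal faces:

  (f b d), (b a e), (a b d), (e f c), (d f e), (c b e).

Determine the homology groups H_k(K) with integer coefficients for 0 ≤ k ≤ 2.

Take the total order a < b < c < d < e < f on the vertex set. Then K (dimension 2) consists of the simplices:

  0-simplices (6): a, b, c, d, e, f
  1-simplices (12): ab, ad, ae, bc, bd, be, bf, ce, cf, de, df, ef
  2-simplices (6): abd, abe, bce, bdf, cef, def

giving chain groups C_0 ≅ Z^6, C_1 ≅ Z^12, C_2 ≅ Z^6.

Boundary ∂_1: C_1 → C_0 sends each edge [p,q] (with p < q) to q − p. For instance
  ∂bc = c − b.
The resulting 6×12 matrix has rank 5, and its Smith normal form has invariant factors (1,1,1,1,1).

The boundary map ∂_2: C_2 → C_1 sends each 2-simplex [p,q,r] to [q,r] − [p,r] + [p,q]. For instance
  ∂bdf = df − bf + bd,
  ∂def = ef − df + de.
As a 12×6 matrix over Z this has rank 6, with invariant factors (1,1,1,1,1,1).

From H_k ≅ ker(∂_k) / im(∂_{k+1}) we obtain:

  H_0: rank C_0 − rank ∂_1 = 6 − 5 = 1, and the invariant factors of ∂_1 are all 1, so H_0 ≅ Z.
  H_1: rank ker ∂_1 − rank ∂_2 = (12 − 5) − 6 = 1, and the invariant factors of ∂_2 are all 1, so H_1 ≅ Z.
  H_2: rank ker ∂_2 − rank ∂_3 = (6 − 6) − 0 = 0, and there is no ∂_3, so H_2 ≅ 0.

As a check, the Euler characteristic is 6 − 12 + 6 = 0, which agrees with 1 − 1 + 0 = 0.
(K is a triangulation of the cylinder S^1 x I.)

H_0 ≅ Z,  H_1 ≅ Z,  H_2 = 0.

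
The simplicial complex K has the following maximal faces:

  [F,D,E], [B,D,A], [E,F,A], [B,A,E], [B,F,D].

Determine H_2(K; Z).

We work with the vertex ordering A < B < D < E < F. The simplices of K, each written with vertices in increasing order, are:

  0-simplices (5): A, B, D, E, F
  1-simplices (10): AB, AD, AE, AF, BD, BE, BF, DE, DF, EF
  2-simplices (5): ABD, ABE, AEF, BDF, DEF

giving chain groups C_0 ≅ Z^5, C_1 ≅ Z^10, C_2 ≅ Z^5.

The boundary map ∂_1: C_1 → C_0 maps an edge to its endpoints' difference, ∂[p,q] = q − p. For instance
  ∂AD = D − A.
The 5×10 boundary matrix has rank 4 and Smith normal form diag(1,1,1,1).

Boundary ∂_2: C_2 → C_1 maps a triangle to the signed sum of its edges. For instance
  ∂AEF = EF − AF + AE,
  ∂ABE = BE − AE + AB.
The 10×5 boundary matrix has rank 5 and Smith normal form diag(1,1,1,1,1).

From H_k ≅ ker(∂_k) / im(∂_{k+1}) we obtain:

  H_2: rank ker ∂_2 − rank ∂_3 = (5 − 5) − 0 = 0, and there is no ∂_3, so H_2 = 0.

(K is a triangulation of the Möbius band.)

H_2 = 0.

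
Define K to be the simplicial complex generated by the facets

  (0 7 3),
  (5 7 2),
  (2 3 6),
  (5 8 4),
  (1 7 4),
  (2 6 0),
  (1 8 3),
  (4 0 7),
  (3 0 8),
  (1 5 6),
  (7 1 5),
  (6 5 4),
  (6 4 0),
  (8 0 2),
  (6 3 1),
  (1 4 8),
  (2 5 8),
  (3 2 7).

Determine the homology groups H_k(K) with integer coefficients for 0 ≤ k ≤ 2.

H_0 = Z,  H_1 = Z ⊕ Z/2Z,  H_2 = 0.

We work with the vertex ordering 0 < 1 < 2 < 3 < 4 < 5 < 6 < 7 < 8. The simplices of K, each written with vertices in increasing order, are:

  0-simplices (9): [0], [1], [2], [3], [4], [5], [6], [7], [8]
  1-simplices (27): (27 of them)
  2-simplices (18): [0,2,6], [0,2,8], [0,3,7], [0,3,8], [0,4,6], [0,4,7], [1,3,6], [1,3,8], [1,4,7], [1,4,8], [1,5,6], [1,5,7], [2,3,6], [2,3,7], [2,5,7], [2,5,8], [4,5,6], [4,5,8]

so the chain groups are C_0 ≅ Z^9, C_1 ≅ Z^27, C_2 ≅ Z^18.

Boundary ∂_1: C_1 → C_0 is given by ∂[p,q] = [q] − [p]. For instance
  ∂[1,3] = [3] − [1].
This gives a 9×27 integer matrix of rank 8; reducing to Smith normal form yields diagonal entries (1,1,1,1,1,1,1,1).

Boundary ∂_2: C_2 → C_1 maps a triangle to the signed sum of its edges. For instance
  ∂[1,3,6] = [3,6] − [1,6] + [1,3],
  ∂[0,4,7] = [4,7] − [0,7] + [0,4].
The resulting 27×18 matrix has rank 18, and its Smith normal form has invariant factors (1,1,1,1,1,1,1,1,1,1,1,1,1,1,1,1,1,2).

Computing H_k = (kernel of ∂_k) / (image of ∂_{k+1}):

  H_0: rank C_0 − rank ∂_1 = 9 − 8 = 1, and the invariant factors of ∂_1 are all 1, so H_0 ≅ Z.
  H_1: rank ker ∂_1 − rank ∂_2 = (27 − 8) − 18 = 1, and ∂_2 has invariant factor 2 > 1, so H_1 ≅ Z ⊕ Z/2Z.
  H_2: rank ker ∂_2 − rank ∂_3 = (18 − 18) − 0 = 0, and there is no ∂_3, so H_2 ≅ 0.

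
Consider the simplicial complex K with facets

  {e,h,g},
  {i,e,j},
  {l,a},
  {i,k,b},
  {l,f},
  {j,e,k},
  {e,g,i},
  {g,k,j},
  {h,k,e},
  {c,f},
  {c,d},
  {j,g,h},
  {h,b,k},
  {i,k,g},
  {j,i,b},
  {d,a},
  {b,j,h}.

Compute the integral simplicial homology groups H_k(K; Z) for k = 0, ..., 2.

H_0 = Z^2,  H_1 = Z ⊕ Z_2,  H_2 = 0.

Take the total order a < b < c < d < e < f < g < h < i < j < k < l on the vertex set. Then K (dimension 2) consists of the simplices:

  0-simplices (12): a, b, c, d, e, f, g, h, i, j, k, l
  1-simplices (23): ad, al, bh, bi, bj, bk, cd, cf, eg, eh, ei, ej, ek, fl, gh, gi, gj, gk, hj, hk, ij, ik, jk
  2-simplices (12): bhj, bhk, bij, bik, egh, egi, ehk, eij, ejk, ghj, gik, gjk

Hence C_0 ≅ Z^12, C_1 ≅ Z^23, C_2 ≅ Z^12.

∂_1: C_1 → C_0 maps an edge to its endpoints' difference, ∂[p,q] = q − p. For instance
  ∂cf = f − c.
As a 12×23 matrix over Z this has rank 10, with invariant factors (1,1,1,1,1,1,1,1,1,1).

Boundary ∂_2: C_2 → C_1 acts by ∂[p,q,r] = [q,r] − [p,r] + [p,q]. For instance
  ∂gjk = jk − gk + gj,
  ∂gik = ik − gk + gi.
The 23×12 boundary matrix has rank 12 and Smith normal form diag(1,1,1,1,1,1,1,1,1,1,1,2).

From H_k ≅ ker(∂_k) / im(∂_{k+1}) we obtain:

  H_0: rank C_0 − rank ∂_1 = 12 − 10 = 2, and the invariant factors of ∂_1 are all 1, so H_0 = Z^2.
  H_1: rank ker ∂_1 − rank ∂_2 = (23 − 10) − 12 = 1, and ∂_2 has invariant factor 2 > 1, so H_1 = Z ⊕ Z_2.
  H_2: rank ker ∂_2 − rank ∂_3 = (12 − 12) − 0 = 0, and there is no ∂_3, so H_2 = 0.

As a check, the Euler characteristic is 12 − 23 + 12 = 1, which agrees with 2 − 1 + 0 = 1.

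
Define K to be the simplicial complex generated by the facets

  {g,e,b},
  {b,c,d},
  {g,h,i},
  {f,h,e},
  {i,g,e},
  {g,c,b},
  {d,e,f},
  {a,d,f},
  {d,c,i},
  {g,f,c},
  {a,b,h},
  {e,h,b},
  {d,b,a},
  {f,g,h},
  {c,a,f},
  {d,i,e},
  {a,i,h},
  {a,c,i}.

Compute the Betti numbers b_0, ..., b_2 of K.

Order the vertices as a < b < c < d < e < f < g < h < i. Listing each simplex with vertices in this order, K has dimension 2 with simplices:

  0-simplices (9): a, b, c, d, e, f, g, h, i
  1-simplices (27): ab, ac, ad, af, ah, ai, bc, bd, be, bg, bh, cd, cf, cg, ci, de, df, di, ef, eg, eh, ei, fg, fh, gh, gi, hi
  2-simplices (18): abd, abh, acf, aci, adf, ahi, bcd, bcg, beg, beh, cdi, cfg, def, dei, efh, egi, fgh, ghi

so the chain groups are C_0 ≅ Z^9, C_1 ≅ Z^27, C_2 ≅ Z^18.

The boundary map ∂_1: C_1 → C_0 is given by ∂[p,q] = [q] − [p]. For instance
  ∂ad = d − a.
As a 9×27 matrix over Z this has rank 8, with invariant factors (1,1,1,1,1,1,1,1).

Boundary ∂_2: C_2 → C_1 acts by ∂[p,q,r] = [q,r] − [p,r] + [p,q]. For instance
  ∂abh = bh − ah + ab,
  ∂abd = bd − ad + ab.
The 27×18 boundary matrix has rank 18 and Smith normal form diag(1,1,1,1,1,1,1,1,1,1,1,1,1,1,1,1,1,2).

Now H_k = ker ∂_k / im ∂_{k+1}, so:

  H_0: rank C_0 − rank ∂_1 = 9 − 8 = 1, and the invariant factors of ∂_1 are all 1, so H_0 ≅ Z.
  H_1: rank ker ∂_1 − rank ∂_2 = (27 − 8) − 18 = 1, and ∂_2 has invariant factor 2 > 1, so H_1 ≅ Z × Z/2.
  H_2: rank ker ∂_2 − rank ∂_3 = (18 − 18) − 0 = 0, and there is no ∂_3, so H_2 ≅ 0.

As a check, the Euler characteristic is 9 − 27 + 18 = 0, which agrees with 1 − 1 + 0 = 0.

Hence the Betti numbers are b_0 = 1, b_1 = 1, b_2 = 0.

b_0 = 1, b_1 = 1, b_2 = 0.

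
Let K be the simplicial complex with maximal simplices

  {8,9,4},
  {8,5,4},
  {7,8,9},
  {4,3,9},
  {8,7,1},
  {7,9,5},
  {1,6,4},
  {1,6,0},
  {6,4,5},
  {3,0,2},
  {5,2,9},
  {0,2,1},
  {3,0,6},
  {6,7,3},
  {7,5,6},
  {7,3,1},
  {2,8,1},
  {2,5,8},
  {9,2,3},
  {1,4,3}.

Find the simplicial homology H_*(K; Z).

Take the total order 0 < 1 < 2 < 3 < 4 < 5 < 6 < 7 < 8 < 9 on the vertex set. Then K (dimension 2) consists of the simplices:

  0-simplices (10): [0], [1], [2], [3], [4], [5], [6], [7], [8], [9]
  1-simplices (30): (30 of them)
  2-simplices (20): (20 of them)

so the chain groups are C_0 ≅ Z^10, C_1 ≅ Z^30, C_2 ≅ Z^20.

Boundary ∂_1: C_1 → C_0 sends each edge [p,q] (with p < q) to q − p. For instance
  ∂[3,6] = [6] − [3].
This gives a 10×30 integer matrix of rank 9; reducing to Smith normal form yields diagonal entries (1,1,1,1,1,1,1,1,1).

Boundary ∂_2: C_2 → C_1 sends each 2-simplex [p,q,r] to [q,r] − [p,r] + [p,q]. For instance
  ∂[1,7,8] = [7,8] − [1,8] + [1,7],
  ∂[3,6,7] = [6,7] − [3,7] + [3,6].
This gives a 30×20 integer matrix of rank 20; reducing to Smith normal form yields diagonal entries (1,1,1,1,1,1,1,1,1,1,1,1,1,1,1,1,1,1,1,2).

Reading off H_k = ker ∂_k / im ∂_{k+1}:

  H_0: rank C_0 − rank ∂_1 = 10 − 9 = 1, and the invariant factors of ∂_1 are all 1, so H_0 = Z.
  H_1: rank ker ∂_1 − rank ∂_2 = (30 − 9) − 20 = 1, and ∂_2 has invariant factor 2 > 1, so H_1 = Z ⊕ Z/2.
  H_2: rank ker ∂_2 − rank ∂_3 = (20 − 20) − 0 = 0, and there is no ∂_3, so H_2 = 0.

(K is a triangulation of the Klein bottle.)

H_0 = Z,  H_1 = Z ⊕ Z/2,  H_2 = 0.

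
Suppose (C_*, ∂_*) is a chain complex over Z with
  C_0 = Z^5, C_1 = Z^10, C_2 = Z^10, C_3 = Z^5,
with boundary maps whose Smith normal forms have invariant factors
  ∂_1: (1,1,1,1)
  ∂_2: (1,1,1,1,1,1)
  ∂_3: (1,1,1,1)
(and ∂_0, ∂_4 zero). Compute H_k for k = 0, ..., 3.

H_0 = Z,  H_1 = 0,  H_2 = 0,  H_3 = Z.

H_0: b_0 = 5 − 0 − 4 = 1; torsion from ∂_1 factors > 1: none. So H_0 = Z.
H_1: b_1 = 10 − 4 − 6 = 0; torsion from ∂_2 factors > 1: none. So H_1 = 0.
H_2: b_2 = 10 − 6 − 4 = 0; torsion from ∂_3 factors > 1: none. So H_2 = 0.
H_3: b_3 = 5 − 4 − 0 = 1; torsion from ∂_4 factors > 1: none. So H_3 = Z.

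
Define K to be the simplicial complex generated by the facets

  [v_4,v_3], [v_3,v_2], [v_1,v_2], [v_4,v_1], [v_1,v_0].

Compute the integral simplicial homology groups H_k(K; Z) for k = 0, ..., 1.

Fix the vertex order v_0 < v_1 < v_2 < v_3 < v_4 and write every simplex with vertices in increasing order. Then dim K = 1 and the simplices of K are:

  0-simplices (5): [v_0], [v_1], [v_2], [v_3], [v_4]
  1-simplices (5): [v_0,v_1], [v_1,v_2], [v_1,v_4], [v_2,v_3], [v_3,v_4]

Hence C_0 ≅ Z^5, C_1 ≅ Z^5.

The boundary map ∂_1: C_1 → C_0 sends each edge [p,q] (with p < q) to q − p.
This gives a 5×5 integer matrix of rank 4; reducing to Smith normal form yields diagonal entries (1,1,1,1).

Now H_k = ker ∂_k / im ∂_{k+1}, so:

  H_0: rank C_0 − rank ∂_1 = 5 − 4 = 1, and the invariant factors of ∂_1 are all 1, so H_0 ≅ Z.
  H_1: rank ker ∂_1 − rank ∂_2 = (5 − 4) − 0 = 1, and there is no ∂_2, so H_1 ≅ Z.

As a check, the Euler characteristic is 5 − 5 = 0, which agrees with 1 − 1 = 0.

H_0 ≅ Z,  H_1 ≅ Z.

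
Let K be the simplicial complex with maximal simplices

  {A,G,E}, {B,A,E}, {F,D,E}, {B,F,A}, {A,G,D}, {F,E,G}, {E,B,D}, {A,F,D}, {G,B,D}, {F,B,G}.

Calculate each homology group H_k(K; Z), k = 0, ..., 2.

Order the vertices as A < B < D < E < F < G. Listing each simplex with vertices in this order, K has dimension 2 with simplices:

  0-simplices (6): A, B, D, E, F, G
  1-simplices (15): AB, AD, AE, AF, AG, BD, BE, BF, BG, DE, DF, DG, EF, EG, FG
  2-simplices (10): ABE, ABF, ADF, ADG, AEG, BDE, BDG, BFG, DEF, EFG

giving chain groups C_0 ≅ Z^6, C_1 ≅ Z^15, C_2 ≅ Z^10.

∂_1: C_1 → C_0 sends each edge [p,q] (with p < q) to q − p. For instance
  ∂EG = G − E.
As a 6×15 matrix over Z this has rank 5, with invariant factors (1,1,1,1,1).

The boundary map ∂_2: C_2 → C_1 maps a triangle to the signed sum of its edges. For instance
  ∂DEF = EF − DF + DE,
  ∂ADF = DF − AF + AD.
This gives a 15×10 integer matrix of rank 10; reducing to Smith normal form yields diagonal entries (1,1,1,1,1,1,1,1,1,2).

Reading off H_k = ker ∂_k / im ∂_{k+1}:

  H_0: rank C_0 − rank ∂_1 = 6 − 5 = 1, and the invariant factors of ∂_1 are all 1, so H_0 = Z.
  H_1: rank ker ∂_1 − rank ∂_2 = (15 − 5) − 10 = 0, and ∂_2 has invariant factor 2 > 1, so H_1 = Z/2.
  H_2: rank ker ∂_2 − rank ∂_3 = (10 − 10) − 0 = 0, and there is no ∂_3, so H_2 = 0.

As a check, the Euler characteristic is 6 − 15 + 10 = 1, which agrees with 1 − 0 + 0 = 1.
(K is a triangulation of the real projective plane RP^2.)

H_0 = Z,  H_1 = Z/2,  H_2 = 0.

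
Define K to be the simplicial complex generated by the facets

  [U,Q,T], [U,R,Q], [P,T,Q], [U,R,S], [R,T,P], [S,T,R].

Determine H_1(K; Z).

H_1 ≅ Z.

Take the total order P < Q < R < S < T < U on the vertex set. Then K (dimension 2) consists of the simplices:

  0-simplices (6): P, Q, R, S, T, U
  1-simplices (12): PQ, PR, PT, QR, QT, QU, RS, RT, RU, ST, SU, TU
  2-simplices (6): PQT, PRT, QRU, QTU, RST, RSU

so the chain groups are C_0 ≅ Z^6, C_1 ≅ Z^12, C_2 ≅ Z^6.

The boundary map ∂_1: C_1 → C_0 maps an edge to its endpoints' difference, ∂[p,q] = q − p.
The resulting 6×12 matrix has rank 5, and its Smith normal form has invariant factors (1,1,1,1,1).

∂_2: C_2 → C_1 acts by ∂[p,q,r] = [q,r] − [p,r] + [p,q]. For instance
  ∂PRT = RT − PT + PR,
  ∂PQT = QT − PT + PQ.
The resulting 12×6 matrix has rank 6, and its Smith normal form has invariant factors (1,1,1,1,1,1).

Now H_k = ker ∂_k / im ∂_{k+1}, so:

  H_1: rank ker ∂_1 − rank ∂_2 = (12 − 5) − 6 = 1, and the invariant factors of ∂_2 are all 1, so H_1 = Z.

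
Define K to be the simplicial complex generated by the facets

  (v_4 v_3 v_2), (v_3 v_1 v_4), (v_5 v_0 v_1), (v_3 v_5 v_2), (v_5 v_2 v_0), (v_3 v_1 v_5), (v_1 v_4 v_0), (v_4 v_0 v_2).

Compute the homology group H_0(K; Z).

H_0 ≅ Z.

K has 6 vertices, 12 edges, 8 triangles.
rank ∂_0 = 0, rank ∂_1 = 5 ⇒ b_0 = 6 − 0 − 5 = 1; all invariant factors of ∂_1 are 1 so no torsion. So H_0 ≅ Z.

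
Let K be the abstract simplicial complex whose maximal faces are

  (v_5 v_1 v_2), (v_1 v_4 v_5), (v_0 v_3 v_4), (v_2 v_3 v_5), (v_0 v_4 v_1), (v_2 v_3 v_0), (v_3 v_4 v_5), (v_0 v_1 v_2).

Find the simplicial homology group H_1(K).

We work with the vertex ordering v_0 < v_1 < v_2 < v_3 < v_4 < v_5. The simplices of K, each written with vertices in increasing order, are:

  0-simplices (6): [v_0], [v_1], [v_2], [v_3], [v_4], [v_5]
  1-simplices (12): [v_0,v_1], [v_0,v_2], [v_0,v_3], [v_0,v_4], [v_1,v_2], [v_1,v_4], [v_1,v_5], [v_2,v_3], [v_2,v_5], [v_3,v_4], [v_3,v_5], [v_4,v_5]
  2-simplices (8): [v_0,v_1,v_2], [v_0,v_1,v_4], [v_0,v_2,v_3], [v_0,v_3,v_4], [v_1,v_2,v_5], [v_1,v_4,v_5], [v_2,v_3,v_5], [v_3,v_4,v_5]

so the chain groups are C_0 ≅ Z^6, C_1 ≅ Z^12, C_2 ≅ Z^8.

∂_1: C_1 → C_0 sends each edge [p,q] (with p < q) to q − p. For instance
  ∂[v_0,v_2] = [v_2] − [v_0].
The resulting 6×12 matrix has rank 5, and its Smith normal form has invariant factors (1,1,1,1,1).

The boundary map ∂_2: C_2 → C_1 maps a triangle to the signed sum of its edges. For instance
  ∂[v_0,v_1,v_2] = [v_1,v_2] − [v_0,v_2] + [v_0,v_1],
  ∂[v_0,v_3,v_4] = [v_3,v_4] − [v_0,v_4] + [v_0,v_3].
The 12×8 boundary matrix has rank 7 and Smith normal form diag(1,1,1,1,1,1,1).

From H_k ≅ ker(∂_k) / im(∂_{k+1}) we obtain:

  H_1: rank ker ∂_1 − rank ∂_2 = (12 − 5) − 7 = 0, and the invariant factors of ∂_2 are all 1, so H_1 ≅ 0.

(K is a triangulation of the 2-sphere S^2.)

H_1 ≅ 0.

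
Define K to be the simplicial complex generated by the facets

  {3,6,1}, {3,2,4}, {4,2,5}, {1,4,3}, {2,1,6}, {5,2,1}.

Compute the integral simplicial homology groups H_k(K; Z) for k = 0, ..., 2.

Fix the vertex order 1 < 2 < 3 < 4 < 5 < 6 and write every simplex with vertices in increasing order. Then dim K = 2 and the simplices of K are:

  0-simplices (6): [1], [2], [3], [4], [5], [6]
  1-simplices (12): [1,2], [1,3], [1,4], [1,5], [1,6], [2,3], [2,4], [2,5], [2,6], [3,4], [3,6], [4,5]
  2-simplices (6): [1,2,5], [1,2,6], [1,3,4], [1,3,6], [2,3,4], [2,4,5]

so the chain groups are C_0 ≅ Z^6, C_1 ≅ Z^12, C_2 ≅ Z^6.

∂_1: C_1 → C_0 is given by ∂[p,q] = [q] − [p].
This gives a 6×12 integer matrix of rank 5; reducing to Smith normal form yields diagonal entries (1,1,1,1,1).

The boundary map ∂_2: C_2 → C_1 maps a triangle to the signed sum of its edges. For instance
  ∂[2,3,4] = [3,4] − [2,4] + [2,3],
  ∂[2,4,5] = [4,5] − [2,5] + [2,4].
The resulting 12×6 matrix has rank 6, and its Smith normal form has invariant factors (1,1,1,1,1,1).

Computing H_k = (kernel of ∂_k) / (image of ∂_{k+1}):

  H_0: rank C_0 − rank ∂_1 = 6 − 5 = 1, and the invariant factors of ∂_1 are all 1, so H_0 ≅ Z.
  H_1: rank ker ∂_1 − rank ∂_2 = (12 − 5) − 6 = 1, and the invariant factors of ∂_2 are all 1, so H_1 ≅ Z.
  H_2: rank ker ∂_2 − rank ∂_3 = (6 − 6) − 0 = 0, and there is no ∂_3, so H_2 ≅ 0.

H_0 = Z,  H_1 = Z,  H_2 = 0.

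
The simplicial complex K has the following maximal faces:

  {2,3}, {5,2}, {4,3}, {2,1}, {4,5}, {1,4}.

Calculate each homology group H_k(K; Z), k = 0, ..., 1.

Take the total order 1 < 2 < 3 < 4 < 5 on the vertex set. Then K (dimension 1) consists of the simplices:

  0-simplices (5): [1], [2], [3], [4], [5]
  1-simplices (6): [1,2], [1,4], [2,3], [2,5], [3,4], [4,5]

so the chain groups are C_0 ≅ Z^5, C_1 ≅ Z^6.

∂_1: C_1 → C_0 is given by ∂[p,q] = [q] − [p]. For instance
  ∂[2,3] = [3] − [2].
The 5×6 boundary matrix has rank 4 and Smith normal form diag(1,1,1,1).

From H_k ≅ ker(∂_k) / im(∂_{k+1}) we obtain:

  H_0: rank C_0 − rank ∂_1 = 5 − 4 = 1, and the invariant factors of ∂_1 are all 1, so H_0 ≅ Z.
  H_1: rank ker ∂_1 − rank ∂_2 = (6 − 4) − 0 = 2, and there is no ∂_2, so H_1 ≅ Z^2.

As a check, the Euler characteristic is 5 − 6 = -1, which agrees with 1 − 2 = -1.

H_0 = Z,  H_1 = Z^2.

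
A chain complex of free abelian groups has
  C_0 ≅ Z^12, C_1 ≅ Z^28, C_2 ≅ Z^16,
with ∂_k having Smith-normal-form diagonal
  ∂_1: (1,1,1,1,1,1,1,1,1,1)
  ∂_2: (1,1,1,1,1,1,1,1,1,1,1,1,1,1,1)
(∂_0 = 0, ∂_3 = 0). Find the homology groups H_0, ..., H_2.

H_0: b_0 = 12 − 0 − 10 = 2; torsion from ∂_1 factors > 1: none. So H_0 ≅ Z^2.
H_1: b_1 = 28 − 10 − 15 = 3; torsion from ∂_2 factors > 1: none. So H_1 ≅ Z^3.
H_2: b_2 = 16 − 15 − 0 = 1; torsion from ∂_3 factors > 1: none. So H_2 ≅ Z.

H_0 ≅ Z^2,  H_1 ≅ Z^3,  H_2 ≅ Z.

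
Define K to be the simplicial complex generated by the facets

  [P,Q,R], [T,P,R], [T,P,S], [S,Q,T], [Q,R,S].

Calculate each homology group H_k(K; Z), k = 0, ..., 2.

H_0 = Z,  H_1 = Z,  H_2 = 0.

Order the vertices as P < Q < R < S < T. Listing each simplex with vertices in this order, K has dimension 2 with simplices:

  0-simplices (5): P, Q, R, S, T
  1-simplices (10): PQ, PR, PS, PT, QR, QS, QT, RS, RT, ST
  2-simplices (5): PQR, PRT, PST, QRS, QST

Hence C_0 ≅ Z^5, C_1 ≅ Z^10, C_2 ≅ Z^5.

∂_1: C_1 → C_0 is given by ∂[p,q] = [q] − [p].
The 5×10 boundary matrix has rank 4 and Smith normal form diag(1,1,1,1).

∂_2: C_2 → C_1 sends each 2-simplex [p,q,r] to [q,r] − [p,r] + [p,q]. For instance
  ∂PQR = QR − PR + PQ,
  ∂QST = ST − QT + QS.
The 10×5 boundary matrix has rank 5 and Smith normal form diag(1,1,1,1,1).

From H_k ≅ ker(∂_k) / im(∂_{k+1}) we obtain:

  H_0: rank C_0 − rank ∂_1 = 5 − 4 = 1, and the invariant factors of ∂_1 are all 1, so H_0 ≅ Z.
  H_1: rank ker ∂_1 − rank ∂_2 = (10 − 4) − 5 = 1, and the invariant factors of ∂_2 are all 1, so H_1 ≅ Z.
  H_2: rank ker ∂_2 − rank ∂_3 = (5 − 5) − 0 = 0, and there is no ∂_3, so H_2 ≅ 0.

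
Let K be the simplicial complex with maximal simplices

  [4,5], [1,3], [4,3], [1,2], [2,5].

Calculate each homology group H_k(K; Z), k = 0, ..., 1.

H_0 ≅ Z,  H_1 ≅ Z.

Fix the vertex order 1 < 2 < 3 < 4 < 5 and write every simplex with vertices in increasing order. Then dim K = 1 and the simplices of K are:

  0-simplices (5): [1], [2], [3], [4], [5]
  1-simplices (5): [1,2], [1,3], [2,5], [3,4], [4,5]

so the chain groups are C_0 ≅ Z^5, C_1 ≅ Z^5.

Boundary ∂_1: C_1 → C_0 sends each edge [p,q] (with p < q) to q − p. For instance
  ∂[4,5] = [5] − [4].
This gives a 5×5 integer matrix of rank 4; reducing to Smith normal form yields diagonal entries (1,1,1,1).

Now H_k = ker ∂_k / im ∂_{k+1}, so:

  H_0: rank C_0 − rank ∂_1 = 5 − 4 = 1, and the invariant factors of ∂_1 are all 1, so H_0 ≅ Z.
  H_1: rank ker ∂_1 − rank ∂_2 = (5 − 4) − 0 = 1, and there is no ∂_2, so H_1 ≅ Z.

As a check, the Euler characteristic is 5 − 5 = 0, which agrees with 1 − 1 = 0.
(K is a triangulation of the circle S^1.)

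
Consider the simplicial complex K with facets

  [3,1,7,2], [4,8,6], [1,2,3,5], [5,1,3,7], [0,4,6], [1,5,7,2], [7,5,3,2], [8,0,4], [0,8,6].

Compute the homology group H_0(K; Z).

K has 9 vertices, 16 edges, 14 triangles, 5 3-simplices.
rank ∂_0 = 0, rank ∂_1 = 7 ⇒ b_0 = 9 − 0 − 7 = 2; all invariant factors of ∂_1 are 1 so no torsion. So H_0 = Z^2.

H_0 = Z^2.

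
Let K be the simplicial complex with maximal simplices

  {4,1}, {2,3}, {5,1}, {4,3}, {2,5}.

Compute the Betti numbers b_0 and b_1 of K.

Fix the vertex order 1 < 2 < 3 < 4 < 5 and write every simplex with vertices in increasing order. Then dim K = 1 and the simplices of K are:

  0-simplices (5): [1], [2], [3], [4], [5]
  1-simplices (5): [1,4], [1,5], [2,3], [2,5], [3,4]

Hence C_0 ≅ Z^5, C_1 ≅ Z^5.

∂_1: C_1 → C_0 maps an edge to its endpoints' difference, ∂[p,q] = q − p.
The resulting 5×5 matrix has rank 4, and its Smith normal form has invariant factors (1,1,1,1).

Computing H_k = (kernel of ∂_k) / (image of ∂_{k+1}):

  H_0: rank C_0 − rank ∂_1 = 5 − 4 = 1, and the invariant factors of ∂_1 are all 1, so H_0 = Z.
  H_1: rank ker ∂_1 − rank ∂_2 = (5 − 4) − 0 = 1, and there is no ∂_2, so H_1 = Z.

As a check, the Euler characteristic is 5 − 5 = 0, which agrees with 1 − 1 = 0.

Hence the Betti numbers are b_0 = 1, b_1 = 1.

b_0 = 1, b_1 = 1.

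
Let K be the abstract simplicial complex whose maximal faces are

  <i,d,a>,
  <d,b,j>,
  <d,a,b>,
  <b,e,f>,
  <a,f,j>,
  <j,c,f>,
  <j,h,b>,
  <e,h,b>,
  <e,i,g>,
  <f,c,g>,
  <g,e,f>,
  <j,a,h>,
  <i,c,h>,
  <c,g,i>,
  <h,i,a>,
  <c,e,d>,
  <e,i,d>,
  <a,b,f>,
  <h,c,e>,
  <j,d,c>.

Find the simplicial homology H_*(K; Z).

H_0 = Z,  H_1 = Z ⊕ Z/2,  H_2 = 0.

Fix the vertex order a < b < c < d < e < f < g < h < i < j and write every simplex with vertices in increasing order. Then dim K = 2 and the simplices of K are:

  0-simplices (10): a, b, c, d, e, f, g, h, i, j
  1-simplices (30): ab, ad, af, ah, ai, aj, bd, be, bf, bh, bj, cd, ce, cf, cg, ch, ci, cj, de, di, dj, ef, eg, eh, ei, fg, fj, gi, hi, hj
  2-simplices (20): abd, abf, adi, afj, ahi, ahj, bdj, bef, beh, bhj, cde, cdj, ceh, cfg, cfj, cgi, chi, dei, efg, egi

Hence C_0 ≅ Z^10, C_1 ≅ Z^30, C_2 ≅ Z^20.

The boundary map ∂_1: C_1 → C_0 sends each edge [p,q] (with p < q) to q − p. For instance
  ∂ab = b − a.
The 10×30 boundary matrix has rank 9 and Smith normal form diag(1,1,1,1,1,1,1,1,1).

The boundary map ∂_2: C_2 → C_1 maps a triangle to the signed sum of its edges. For instance
  ∂bhj = hj − bj + bh,
  ∂cdj = dj − cj + cd.
The 30×20 boundary matrix has rank 20 and Smith normal form diag(1,1,1,1,1,1,1,1,1,1,1,1,1,1,1,1,1,1,1,2).

Reading off H_k = ker ∂_k / im ∂_{k+1}:

  H_0: rank C_0 − rank ∂_1 = 10 − 9 = 1, and the invariant factors of ∂_1 are all 1, so H_0 = Z.
  H_1: rank ker ∂_1 − rank ∂_2 = (30 − 9) − 20 = 1, and ∂_2 has invariant factor 2 > 1, so H_1 = Z ⊕ Z/2.
  H_2: rank ker ∂_2 − rank ∂_3 = (20 − 20) − 0 = 0, and there is no ∂_3, so H_2 = 0.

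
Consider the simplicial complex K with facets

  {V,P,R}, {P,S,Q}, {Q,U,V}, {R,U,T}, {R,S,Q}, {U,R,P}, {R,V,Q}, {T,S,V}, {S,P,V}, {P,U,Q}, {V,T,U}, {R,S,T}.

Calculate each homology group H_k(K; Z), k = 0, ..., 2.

Order the vertices as P < Q < R < S < T < U < V. Listing each simplex with vertices in this order, K has dimension 2 with simplices:

  0-simplices (7): P, Q, R, S, T, U, V
  1-simplices (18): PQ, PR, PS, PU, PV, QR, QS, QU, QV, RS, RT, RU, RV, ST, SV, TU, TV, UV
  2-simplices (12): PQS, PQU, PRU, PRV, PSV, QRS, QRV, QUV, RST, RTU, STV, TUV

Hence C_0 ≅ Z^7, C_1 ≅ Z^18, C_2 ≅ Z^12.

The boundary map ∂_1: C_1 → C_0 is given by ∂[p,q] = [q] − [p]. For instance
  ∂PV = V − P.
As a 7×18 matrix over Z this has rank 6, with invariant factors (1,1,1,1,1,1).

Boundary ∂_2: C_2 → C_1 sends each 2-simplex [p,q,r] to [q,r] − [p,r] + [p,q]. For instance
  ∂PQU = QU − PU + PQ,
  ∂STV = TV − SV + ST.
The 18×12 boundary matrix has rank 12 and Smith normal form diag(1,1,1,1,1,1,1,1,1,1,1,2).

Reading off H_k = ker ∂_k / im ∂_{k+1}:

  H_0: rank C_0 − rank ∂_1 = 7 − 6 = 1, and the invariant factors of ∂_1 are all 1, so H_0 = Z.
  H_1: rank ker ∂_1 − rank ∂_2 = (18 − 6) − 12 = 0, and ∂_2 has invariant factor 2 > 1, so H_1 = Z/2.
  H_2: rank ker ∂_2 − rank ∂_3 = (12 − 12) − 0 = 0, and there is no ∂_3, so H_2 = 0.

(K is a triangulation of the real projective plane RP^2.)

H_0 ≅ Z,  H_1 ≅ Z/2,  H_2 = 0.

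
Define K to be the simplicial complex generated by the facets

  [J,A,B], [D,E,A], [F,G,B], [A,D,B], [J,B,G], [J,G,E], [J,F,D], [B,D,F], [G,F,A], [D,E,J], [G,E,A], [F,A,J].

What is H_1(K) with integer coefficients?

H_1 = Z_2.

Order the vertices as A < B < D < E < F < G < J. Listing each simplex with vertices in this order, K has dimension 2 with simplices:

  0-simplices (7): A, B, D, E, F, G, J
  1-simplices (18): AB, AD, AE, AF, AG, AJ, BD, BF, BG, BJ, DE, DF, DJ, EG, EJ, FG, FJ, GJ
  2-simplices (12): ABD, ABJ, ADE, AEG, AFG, AFJ, BDF, BFG, BGJ, DEJ, DFJ, EGJ

so the chain groups are C_0 ≅ Z^7, C_1 ≅ Z^18, C_2 ≅ Z^12.

The boundary map ∂_1: C_1 → C_0 is given by ∂[p,q] = [q] − [p]. For instance
  ∂FJ = J − F.
The resulting 7×18 matrix has rank 6, and its Smith normal form has invariant factors (1,1,1,1,1,1).

Boundary ∂_2: C_2 → C_1 sends each 2-simplex [p,q,r] to [q,r] − [p,r] + [p,q]. For instance
  ∂AFJ = FJ − AJ + AF,
  ∂ABD = BD − AD + AB.
The 18×12 boundary matrix has rank 12 and Smith normal form diag(1,1,1,1,1,1,1,1,1,1,1,2).

Now H_k = ker ∂_k / im ∂_{k+1}, so:

  H_1: rank ker ∂_1 − rank ∂_2 = (18 − 6) − 12 = 0, and ∂_2 has invariant factor 2 > 1, so H_1 ≅ Z_2.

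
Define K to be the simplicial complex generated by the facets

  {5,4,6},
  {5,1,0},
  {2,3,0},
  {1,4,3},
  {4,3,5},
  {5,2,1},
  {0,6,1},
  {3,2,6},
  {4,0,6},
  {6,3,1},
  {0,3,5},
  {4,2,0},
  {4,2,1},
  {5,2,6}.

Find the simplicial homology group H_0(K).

H_0 = Z.

Take the total order 0 < 1 < 2 < 3 < 4 < 5 < 6 on the vertex set. Then K (dimension 2) consists of the simplices:

  0-simplices (7): [0], [1], [2], [3], [4], [5], [6]
  1-simplices (21): [0,1], [0,2], [0,3], [0,4], [0,5], [0,6], [1,2], [1,3], [1,4], [1,5], [1,6], [2,3], [2,4], [2,5], [2,6], [3,4], [3,5], [3,6], [4,5], [4,6], [5,6]
  2-simplices (14): [0,1,5], [0,1,6], [0,2,3], [0,2,4], [0,3,5], [0,4,6], [1,2,4], [1,2,5], [1,3,4], [1,3,6], [2,3,6], [2,5,6], [3,4,5], [4,5,6]

giving chain groups C_0 ≅ Z^7, C_1 ≅ Z^21, C_2 ≅ Z^14.

The boundary map ∂_1: C_1 → C_0 sends each edge [p,q] (with p < q) to q − p.
The 7×21 boundary matrix has rank 6 and Smith normal form diag(1,1,1,1,1,1).

The boundary map ∂_2: C_2 → C_1 acts by ∂[p,q,r] = [q,r] − [p,r] + [p,q]. For instance
  ∂[1,2,5] = [2,5] − [1,5] + [1,2],
  ∂[3,4,5] = [4,5] − [3,5] + [3,4].
The resulting 21×14 matrix has rank 13, and its Smith normal form has invariant factors (1,1,1,1,1,1,1,1,1,1,1,1,1).

Reading off H_k = ker ∂_k / im ∂_{k+1}:

  H_0: rank C_0 − rank ∂_1 = 7 − 6 = 1, and the invariant factors of ∂_1 are all 1, so H_0 ≅ Z.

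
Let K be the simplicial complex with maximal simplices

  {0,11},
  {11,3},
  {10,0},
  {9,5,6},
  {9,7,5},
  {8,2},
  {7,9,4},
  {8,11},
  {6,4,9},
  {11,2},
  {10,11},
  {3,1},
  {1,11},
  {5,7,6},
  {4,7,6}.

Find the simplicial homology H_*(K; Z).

H_0 ≅ Z^2,  H_1 ≅ Z^3,  H_2 ≅ Z.

Fix the vertex order 0 < 1 < 2 < 3 < 4 < 5 < 6 < 7 < 8 < 9 < 10 < 11 and write every simplex with vertices in increasing order. Then dim K = 2 and the simplices of K are:

  0-simplices (12): [0], [1], [2], [3], [4], [5], [6], [7], [8], [9], [10], [11]
  1-simplices (18): [0,10], [0,11], [1,3], [1,11], [2,8], [2,11], [3,11], [4,6], [4,7], [4,9], [5,6], [5,7], [5,9], [6,7], [6,9], [7,9], [8,11], [10,11]
  2-simplices (6): [4,6,7], [4,6,9], [4,7,9], [5,6,7], [5,6,9], [5,7,9]

giving chain groups C_0 ≅ Z^12, C_1 ≅ Z^18, C_2 ≅ Z^6.

The boundary map ∂_1: C_1 → C_0 maps an edge to its endpoints' difference, ∂[p,q] = q − p. For instance
  ∂[4,9] = [9] − [4].
As a 12×18 matrix over Z this has rank 10, with invariant factors (1,1,1,1,1,1,1,1,1,1).

The boundary map ∂_2: C_2 → C_1 sends each 2-simplex [p,q,r] to [q,r] − [p,r] + [p,q]. For instance
  ∂[5,6,9] = [6,9] − [5,9] + [5,6],
  ∂[5,7,9] = [7,9] − [5,9] + [5,7].
The 18×6 boundary matrix has rank 5 and Smith normal form diag(1,1,1,1,1).

Now H_k = ker ∂_k / im ∂_{k+1}, so:

  H_0: rank C_0 − rank ∂_1 = 12 − 10 = 2, and the invariant factors of ∂_1 are all 1, so H_0 = Z^2.
  H_1: rank ker ∂_1 − rank ∂_2 = (18 − 10) − 5 = 3, and the invariant factors of ∂_2 are all 1, so H_1 = Z^3.
  H_2: rank ker ∂_2 − rank ∂_3 = (6 − 5) − 0 = 1, and there is no ∂_3, so H_2 = Z.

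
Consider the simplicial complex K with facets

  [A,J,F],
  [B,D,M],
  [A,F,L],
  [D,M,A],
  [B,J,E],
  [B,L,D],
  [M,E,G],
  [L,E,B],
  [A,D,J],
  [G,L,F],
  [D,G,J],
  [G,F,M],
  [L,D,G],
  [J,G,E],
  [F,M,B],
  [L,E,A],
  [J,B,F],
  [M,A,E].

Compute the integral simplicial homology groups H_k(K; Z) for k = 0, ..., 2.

H_0 ≅ Z,  H_1 ≅ Z^2,  H_2 ≅ Z.

Take the total order A < B < D < E < F < G < J < L < M on the vertex set. Then K (dimension 2) consists of the simplices:

  0-simplices (9): A, B, D, E, F, G, J, L, M
  1-simplices (27): AD, AE, AF, AJ, AL, AM, BD, BE, BF, BJ, BL, BM, DG, DJ, DL, DM, EG, EJ, EL, EM, FG, FJ, FL, FM, GJ, GL, GM
  2-simplices (18): ADJ, ADM, AEL, AEM, AFJ, AFL, BDL, BDM, BEJ, BEL, BFJ, BFM, DGJ, DGL, EGJ, EGM, FGL, FGM

Hence C_0 ≅ Z^9, C_1 ≅ Z^27, C_2 ≅ Z^18.

The boundary map ∂_1: C_1 → C_0 maps an edge to its endpoints' difference, ∂[p,q] = q − p. For instance
  ∂BM = M − B.
As a 9×27 matrix over Z this has rank 8, with invariant factors (1,1,1,1,1,1,1,1).

The boundary map ∂_2: C_2 → C_1 sends each 2-simplex [p,q,r] to [q,r] − [p,r] + [p,q]. For instance
  ∂AFJ = FJ − AJ + AF,
  ∂EGM = GM − EM + EG.
The resulting 27×18 matrix has rank 17, and its Smith normal form has invariant factors (1,1,1,1,1,1,1,1,1,1,1,1,1,1,1,1,1).

From H_k ≅ ker(∂_k) / im(∂_{k+1}) we obtain:

  H_0: rank C_0 − rank ∂_1 = 9 − 8 = 1, and the invariant factors of ∂_1 are all 1, so H_0 = Z.
  H_1: rank ker ∂_1 − rank ∂_2 = (27 − 8) − 17 = 2, and the invariant factors of ∂_2 are all 1, so H_1 = Z^2.
  H_2: rank ker ∂_2 − rank ∂_3 = (18 − 17) − 0 = 1, and there is no ∂_3, so H_2 = Z.

As a check, the Euler characteristic is 9 − 27 + 18 = 0, which agrees with 1 − 2 + 1 = 0.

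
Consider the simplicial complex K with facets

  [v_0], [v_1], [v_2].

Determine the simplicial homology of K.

H_0 = Z^3.

Order the vertices as v_0 < v_1 < v_2. Listing each simplex with vertices in this order, K has dimension 0 with simplices:

  0-simplices (3): [v_0], [v_1], [v_2]

giving chain groups C_0 ≅ Z^3.

Computing H_k = (kernel of ∂_k) / (image of ∂_{k+1}):

  H_0: rank C_0 − rank ∂_1 = 3 − 0 = 3, and there is no ∂_1, so H_0 ≅ Z^3.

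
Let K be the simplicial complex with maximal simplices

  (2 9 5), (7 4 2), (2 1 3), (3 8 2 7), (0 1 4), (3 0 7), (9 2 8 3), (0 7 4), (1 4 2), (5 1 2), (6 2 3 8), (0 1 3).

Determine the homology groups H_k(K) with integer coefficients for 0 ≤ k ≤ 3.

K has 10 vertices, 24 edges, 19 triangles, 3 3-simplices.
rank ∂_0 = 0, rank ∂_1 = 9 ⇒ b_0 = 10 − 0 − 9 = 1; all invariant factors of ∂_1 are 1 so no torsion. So H_0 ≅ Z.
rank ∂_1 = 9, rank ∂_2 = 15 ⇒ b_1 = 24 − 9 − 15 = 0; all invariant factors of ∂_2 are 1 so no torsion. So H_1 ≅ 0.
rank ∂_2 = 15, rank ∂_3 = 3 ⇒ b_2 = 19 − 15 − 3 = 1; all invariant factors of ∂_3 are 1 so no torsion. So H_2 ≅ Z.
rank ∂_3 = 3, rank ∂_4 = 0 ⇒ b_3 = 3 − 3 − 0 = 0. So H_3 ≅ 0.

H_0 = Z,  H_1 = 0,  H_2 = Z,  H_3 = 0.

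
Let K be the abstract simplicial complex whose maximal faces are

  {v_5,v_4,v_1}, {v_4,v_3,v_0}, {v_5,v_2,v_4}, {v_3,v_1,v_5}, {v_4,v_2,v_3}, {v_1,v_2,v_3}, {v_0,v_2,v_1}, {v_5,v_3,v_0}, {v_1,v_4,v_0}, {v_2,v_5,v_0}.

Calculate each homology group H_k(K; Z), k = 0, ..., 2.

H_0 ≅ Z,  H_1 ≅ Z/2Z,  H_2 = 0.

We work with the vertex ordering v_0 < v_1 < v_2 < v_3 < v_4 < v_5. The simplices of K, each written with vertices in increasing order, are:

  0-simplices (6): [v_0], [v_1], [v_2], [v_3], [v_4], [v_5]
  1-simplices (15): (15 of them)
  2-simplices (10): [v_0,v_1,v_2], [v_0,v_1,v_4], [v_0,v_2,v_5], [v_0,v_3,v_4], [v_0,v_3,v_5], [v_1,v_2,v_3], [v_1,v_3,v_5], [v_1,v_4,v_5], [v_2,v_3,v_4], [v_2,v_4,v_5]

Hence C_0 ≅ Z^6, C_1 ≅ Z^15, C_2 ≅ Z^10.

Boundary ∂_1: C_1 → C_0 is given by ∂[p,q] = [q] − [p]. For instance
  ∂[v_3,v_5] = [v_5] − [v_3].
This gives a 6×15 integer matrix of rank 5; reducing to Smith normal form yields diagonal entries (1,1,1,1,1).

Boundary ∂_2: C_2 → C_1 acts by ∂[p,q,r] = [q,r] − [p,r] + [p,q]. For instance
  ∂[v_1,v_3,v_5] = [v_3,v_5] − [v_1,v_5] + [v_1,v_3],
  ∂[v_2,v_3,v_4] = [v_3,v_4] − [v_2,v_4] + [v_2,v_3].
The resulting 15×10 matrix has rank 10, and its Smith normal form has invariant factors (1,1,1,1,1,1,1,1,1,2).

Now H_k = ker ∂_k / im ∂_{k+1}, so:

  H_0: rank C_0 − rank ∂_1 = 6 − 5 = 1, and the invariant factors of ∂_1 are all 1, so H_0 = Z.
  H_1: rank ker ∂_1 − rank ∂_2 = (15 − 5) − 10 = 0, and ∂_2 has invariant factor 2 > 1, so H_1 = Z/2Z.
  H_2: rank ker ∂_2 − rank ∂_3 = (10 − 10) − 0 = 0, and there is no ∂_3, so H_2 = 0.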